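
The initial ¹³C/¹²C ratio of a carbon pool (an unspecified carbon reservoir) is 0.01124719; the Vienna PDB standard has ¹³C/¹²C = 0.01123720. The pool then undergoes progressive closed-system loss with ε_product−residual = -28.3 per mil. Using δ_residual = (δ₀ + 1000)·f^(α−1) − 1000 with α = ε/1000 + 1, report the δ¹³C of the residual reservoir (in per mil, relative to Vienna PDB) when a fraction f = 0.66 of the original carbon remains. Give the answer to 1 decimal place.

12.7 per mil

δ₀ = (0.01124719/0.01123720 − 1)×1000 = (1.000889 − 1)×1000 = 0.889 per mil
α − 1 = ε/1000 = -0.0283
f^(α−1) = 0.66^(-0.0283) = 1.011828
δ_res = (0.889 + 1000) × 1.011828 − 1000 = 1012.728 − 1000 = 12.73 per mil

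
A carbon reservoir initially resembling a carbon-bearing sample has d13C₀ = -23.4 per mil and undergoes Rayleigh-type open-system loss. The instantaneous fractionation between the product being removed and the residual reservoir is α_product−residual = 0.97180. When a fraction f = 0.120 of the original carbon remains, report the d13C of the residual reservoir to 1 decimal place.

36.8 per mil

Rayleigh residual: δ_res = (δ₀ + 1000)·f^(α−1) − 1000
α − 1 = -0.02820
f^(α−1) = 0.120^(-0.02820) = 1.061615
δ_res = (-23.4 + 1000) × 1.061615 − 1000 = 1036.773 − 1000 = 36.77 per mil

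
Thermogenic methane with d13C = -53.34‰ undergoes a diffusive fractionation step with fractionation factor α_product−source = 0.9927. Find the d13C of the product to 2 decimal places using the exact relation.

-60.25‰

δ_product = (δ_source + 1000)·α − 1000
δ_product = (-53.34 + 1000) × 0.9927 − 1000
δ_product = 939.749 − 1000 = -60.251‰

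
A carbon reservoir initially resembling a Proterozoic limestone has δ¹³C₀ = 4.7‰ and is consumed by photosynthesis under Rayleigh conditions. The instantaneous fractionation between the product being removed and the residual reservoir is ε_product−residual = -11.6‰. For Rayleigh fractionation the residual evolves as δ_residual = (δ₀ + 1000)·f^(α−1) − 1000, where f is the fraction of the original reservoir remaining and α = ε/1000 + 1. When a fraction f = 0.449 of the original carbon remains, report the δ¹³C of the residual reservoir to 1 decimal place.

14.1‰

Rayleigh residual: δ_res = (δ₀ + 1000)·f^(α−1) − 1000
α = ε/1000 + 1 = 0.98840, so α − 1 = -0.01160
f^(α−1) = 0.449^(-0.01160) = 1.009332
δ_res = (4.7 + 1000) × 1.009332 − 1000 = 1014.076 − 1000 = 14.08‰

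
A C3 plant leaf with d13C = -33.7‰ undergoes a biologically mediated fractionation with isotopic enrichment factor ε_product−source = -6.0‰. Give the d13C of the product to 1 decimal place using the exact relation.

Exactly, δ_product = (δ_source + 1000)·(ε/1000 + 1) − 1000.
δ_product = (-33.7 + 1000) × (-6.0/1000 + 1) − 1000
δ_product = -39.50‰

-39.5‰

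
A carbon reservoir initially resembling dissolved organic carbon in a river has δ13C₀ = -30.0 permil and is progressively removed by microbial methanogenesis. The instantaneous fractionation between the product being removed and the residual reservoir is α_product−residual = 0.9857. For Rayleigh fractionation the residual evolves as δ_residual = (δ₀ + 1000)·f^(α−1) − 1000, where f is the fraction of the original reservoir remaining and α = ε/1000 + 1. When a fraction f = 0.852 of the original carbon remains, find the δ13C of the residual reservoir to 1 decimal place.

Rayleigh residual: δ_res = (δ₀ + 1000)·f^(α−1) − 1000
α − 1 = -0.01430
f^(α−1) = 0.852^(-0.01430) = 1.002293
δ_res = (-30.0 + 1000) × 1.002293 − 1000 = 972.224 − 1000 = -27.78 permil

-27.8 permil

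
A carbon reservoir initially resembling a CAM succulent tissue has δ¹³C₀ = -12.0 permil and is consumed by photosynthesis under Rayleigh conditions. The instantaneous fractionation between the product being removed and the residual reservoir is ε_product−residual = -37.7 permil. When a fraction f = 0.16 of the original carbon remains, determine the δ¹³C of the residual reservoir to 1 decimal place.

Rayleigh residual: δ_res = (δ₀ + 1000)·f^(α−1) − 1000
α = ε/1000 + 1 = 0.96230, so α − 1 = -0.03770
f^(α−1) = 0.16^(-0.03770) = 1.071531
δ_res = (-12.0 + 1000) × 1.071531 − 1000 = 1058.672 − 1000 = 58.67 permil

58.7 permil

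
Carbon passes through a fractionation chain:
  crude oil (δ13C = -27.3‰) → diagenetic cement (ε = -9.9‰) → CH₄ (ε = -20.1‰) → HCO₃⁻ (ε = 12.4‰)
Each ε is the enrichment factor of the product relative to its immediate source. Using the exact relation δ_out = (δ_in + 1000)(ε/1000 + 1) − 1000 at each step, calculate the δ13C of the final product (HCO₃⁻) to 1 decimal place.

step 1: δ = (-27.30 + 1000)·(-9.9/1000 + 1) − 1000 = -36.93‰
step 2: δ = (-36.93 + 1000)·(-20.1/1000 + 1) − 1000 = -56.29‰
step 3: δ = (-56.29 + 1000)·(12.4/1000 + 1) − 1000 = -44.59‰

-44.6‰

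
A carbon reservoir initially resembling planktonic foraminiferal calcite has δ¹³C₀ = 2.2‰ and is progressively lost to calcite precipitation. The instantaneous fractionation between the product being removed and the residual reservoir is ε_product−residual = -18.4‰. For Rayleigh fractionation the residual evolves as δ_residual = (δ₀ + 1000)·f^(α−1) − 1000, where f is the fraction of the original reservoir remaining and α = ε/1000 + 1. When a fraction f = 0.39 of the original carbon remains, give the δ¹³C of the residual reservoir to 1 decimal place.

19.7‰

Rayleigh residual: δ_res = (δ₀ + 1000)·f^(α−1) − 1000
α = ε/1000 + 1 = 0.98160, so α − 1 = -0.01840
f^(α−1) = 0.39^(-0.01840) = 1.017477
δ_res = (2.2 + 1000) × 1.017477 − 1000 = 1019.715 − 1000 = 19.72‰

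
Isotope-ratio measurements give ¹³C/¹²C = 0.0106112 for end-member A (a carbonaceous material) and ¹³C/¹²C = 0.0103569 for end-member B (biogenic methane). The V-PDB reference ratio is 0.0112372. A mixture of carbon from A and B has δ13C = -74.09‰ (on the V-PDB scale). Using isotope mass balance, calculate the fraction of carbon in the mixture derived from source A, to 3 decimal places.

δ_A = (0.0106112/0.0112372 − 1)×1000 = (0.944292 − 1)×1000 = -55.708‰
δ_B = (0.0103569/0.0112372 − 1)×1000 = (0.921662 − 1)×1000 = -78.338‰
f_A = (δ_mix − δ_B)/(δ_A − δ_B) = (-74.09 − (-78.338))/(-55.708 − (-78.338))
f_A = 4.248 / 22.630 = 0.1877

0.188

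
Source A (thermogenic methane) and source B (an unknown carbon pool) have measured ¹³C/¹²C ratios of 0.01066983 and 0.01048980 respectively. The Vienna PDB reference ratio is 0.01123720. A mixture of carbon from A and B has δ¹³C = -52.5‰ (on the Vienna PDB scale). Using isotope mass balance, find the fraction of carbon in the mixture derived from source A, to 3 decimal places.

0.875

δ_A = (0.01066983/0.01123720 − 1)×1000 = (0.949510 − 1)×1000 = -50.490‰
δ_B = (0.01048980/0.01123720 − 1)×1000 = (0.933489 − 1)×1000 = -66.511‰
f_A = (δ_mix − δ_B)/(δ_A − δ_B) = (-52.5 − (-66.511))/(-50.490 − (-66.511))
f_A = 14.011 / 16.021 = 0.8746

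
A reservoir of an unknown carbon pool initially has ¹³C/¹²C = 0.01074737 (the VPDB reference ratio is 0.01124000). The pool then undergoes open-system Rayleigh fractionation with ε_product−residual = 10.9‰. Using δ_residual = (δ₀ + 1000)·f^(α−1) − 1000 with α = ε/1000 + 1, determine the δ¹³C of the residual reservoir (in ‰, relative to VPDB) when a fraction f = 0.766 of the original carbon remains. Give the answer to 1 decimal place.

-46.6‰

δ₀ = (0.01074737/0.01124000 − 1)×1000 = (0.956172 − 1)×1000 = -43.828‰
α − 1 = ε/1000 = 0.0109
f^(α−1) = 0.766^(0.0109) = 0.997099
δ_res = (-43.828 + 1000) × 0.997099 − 1000 = 953.397 − 1000 = -46.60‰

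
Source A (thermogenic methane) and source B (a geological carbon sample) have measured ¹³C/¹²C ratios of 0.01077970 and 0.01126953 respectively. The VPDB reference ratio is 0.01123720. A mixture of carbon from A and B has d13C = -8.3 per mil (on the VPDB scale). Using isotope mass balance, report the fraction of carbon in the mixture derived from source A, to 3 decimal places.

δ_A = (0.01077970/0.01123720 − 1)×1000 = (0.959287 − 1)×1000 = -40.713 per mil
δ_B = (0.01126953/0.01123720 − 1)×1000 = (1.002877 − 1)×1000 = 2.877 per mil
f_A = (δ_mix − δ_B)/(δ_A − δ_B) = (-8.3 − (2.877))/(-40.713 − (2.877))
f_A = -11.177 / -43.590 = 0.2564

0.256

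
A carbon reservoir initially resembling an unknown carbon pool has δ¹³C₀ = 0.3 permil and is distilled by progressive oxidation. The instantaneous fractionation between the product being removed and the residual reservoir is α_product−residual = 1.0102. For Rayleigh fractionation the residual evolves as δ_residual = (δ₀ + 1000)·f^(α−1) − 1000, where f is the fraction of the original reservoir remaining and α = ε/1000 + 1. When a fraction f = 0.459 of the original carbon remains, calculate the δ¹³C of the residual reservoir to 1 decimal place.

Rayleigh residual: δ_res = (δ₀ + 1000)·f^(α−1) − 1000
α − 1 = 0.01020
f^(α−1) = 0.459^(0.01020) = 0.992089
δ_res = (0.3 + 1000) × 0.992089 − 1000 = 992.386 − 1000 = -7.61 permil

-7.6 permil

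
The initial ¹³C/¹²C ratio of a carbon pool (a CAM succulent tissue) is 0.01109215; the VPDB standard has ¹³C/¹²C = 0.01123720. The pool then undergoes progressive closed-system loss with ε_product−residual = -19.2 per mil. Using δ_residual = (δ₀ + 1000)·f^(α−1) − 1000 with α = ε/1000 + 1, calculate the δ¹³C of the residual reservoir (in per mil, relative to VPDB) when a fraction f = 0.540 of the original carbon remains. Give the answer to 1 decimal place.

δ₀ = (0.01109215/0.01123720 − 1)×1000 = (0.987092 − 1)×1000 = -12.908 per mil
α − 1 = ε/1000 = -0.0192
f^(α−1) = 0.540^(-0.0192) = 1.011901
δ_res = (-12.908 + 1000) × 1.011901 − 1000 = 998.839 − 1000 = -1.16 per mil

-1.2 per mil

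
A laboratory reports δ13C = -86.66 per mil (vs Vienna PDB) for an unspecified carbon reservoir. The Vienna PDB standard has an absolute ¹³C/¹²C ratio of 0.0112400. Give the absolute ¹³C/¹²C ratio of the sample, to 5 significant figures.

0.010266

R_sample = R_standard × (δ13C/1000 + 1)
R_sample = 0.0112400 × (-86.66/1000 + 1) = 0.0112400 × 0.913340
R_sample = 0.0102659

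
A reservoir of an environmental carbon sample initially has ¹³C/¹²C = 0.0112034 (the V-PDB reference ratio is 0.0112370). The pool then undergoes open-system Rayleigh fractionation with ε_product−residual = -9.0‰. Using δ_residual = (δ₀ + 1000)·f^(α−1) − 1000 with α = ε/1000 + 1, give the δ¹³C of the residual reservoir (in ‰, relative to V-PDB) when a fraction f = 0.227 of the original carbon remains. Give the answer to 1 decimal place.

δ₀ = (0.0112034/0.0112370 − 1)×1000 = (0.997010 − 1)×1000 = -2.990‰
α − 1 = ε/1000 = -0.0090
f^(α−1) = 0.227^(-0.0090) = 1.013435
δ_res = (-2.990 + 1000) × 1.013435 − 1000 = 1010.404 − 1000 = 10.40‰

10.4‰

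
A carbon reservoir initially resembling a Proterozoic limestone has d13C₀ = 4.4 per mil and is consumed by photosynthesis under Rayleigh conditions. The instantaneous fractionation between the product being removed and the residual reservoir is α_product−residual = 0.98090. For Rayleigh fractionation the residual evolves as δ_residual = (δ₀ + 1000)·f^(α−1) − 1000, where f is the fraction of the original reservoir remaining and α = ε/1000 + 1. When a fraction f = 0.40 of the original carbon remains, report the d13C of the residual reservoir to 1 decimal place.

Rayleigh residual: δ_res = (δ₀ + 1000)·f^(α−1) − 1000
α − 1 = -0.01910
f^(α−1) = 0.40^(-0.01910) = 1.017655
δ_res = (4.4 + 1000) × 1.017655 − 1000 = 1022.133 − 1000 = 22.13 per mil

22.1 per mil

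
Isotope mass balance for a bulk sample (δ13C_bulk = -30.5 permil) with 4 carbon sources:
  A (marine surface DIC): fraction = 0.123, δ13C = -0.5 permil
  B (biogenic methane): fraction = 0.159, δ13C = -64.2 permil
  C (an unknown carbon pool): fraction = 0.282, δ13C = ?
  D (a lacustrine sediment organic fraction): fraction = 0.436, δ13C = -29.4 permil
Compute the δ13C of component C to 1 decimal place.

Isotope mass balance: δ_bulk = Σ fᵢ·δᵢ.
-30.5 = 0.123×(-0.5) + 0.159×(-64.2) + 0.282×δ_C + 0.436×(-29.4)
0.282·δ_C = -30.5 − (-23.088) = -7.412
δ_C = -7.412 / 0.282 = -26.28 permil

-26.3 permil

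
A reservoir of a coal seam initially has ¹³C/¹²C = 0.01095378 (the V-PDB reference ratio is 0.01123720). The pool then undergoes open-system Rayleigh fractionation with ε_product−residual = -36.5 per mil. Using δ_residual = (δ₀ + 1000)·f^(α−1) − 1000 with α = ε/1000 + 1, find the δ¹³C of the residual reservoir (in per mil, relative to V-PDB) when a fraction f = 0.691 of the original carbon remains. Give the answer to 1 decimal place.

δ₀ = (0.01095378/0.01123720 − 1)×1000 = (0.974778 − 1)×1000 = -25.222 per mil
α − 1 = ε/1000 = -0.0365
f^(α−1) = 0.691^(-0.0365) = 1.013582
δ_res = (-25.222 + 1000) × 1.013582 − 1000 = 988.018 − 1000 = -11.98 per mil

-12.0 per mil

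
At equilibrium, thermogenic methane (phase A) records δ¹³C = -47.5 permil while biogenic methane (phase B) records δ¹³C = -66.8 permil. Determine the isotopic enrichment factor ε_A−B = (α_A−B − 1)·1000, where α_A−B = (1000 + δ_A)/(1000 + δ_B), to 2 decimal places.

α_A−B = (1000 + -47.5) / (1000 + -66.8) = 952.5 / 933.2 = 1.020682
ε_A−B = (1.020682 − 1) × 1000 = 20.682 permil
(The approximation ε ≈ δ_A − δ_B would give 19.3 permil.)

20.68 permil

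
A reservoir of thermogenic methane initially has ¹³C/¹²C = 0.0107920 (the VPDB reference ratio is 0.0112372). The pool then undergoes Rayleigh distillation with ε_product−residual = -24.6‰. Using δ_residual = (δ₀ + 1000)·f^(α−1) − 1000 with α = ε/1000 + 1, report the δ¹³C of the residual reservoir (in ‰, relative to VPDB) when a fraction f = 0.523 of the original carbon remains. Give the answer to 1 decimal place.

-24.2‰

δ₀ = (0.0107920/0.0112372 − 1)×1000 = (0.960382 − 1)×1000 = -39.618‰
α − 1 = ε/1000 = -0.0246
f^(α−1) = 0.523^(-0.0246) = 1.016073
δ_res = (-39.618 + 1000) × 1.016073 − 1000 = 975.818 − 1000 = -24.18‰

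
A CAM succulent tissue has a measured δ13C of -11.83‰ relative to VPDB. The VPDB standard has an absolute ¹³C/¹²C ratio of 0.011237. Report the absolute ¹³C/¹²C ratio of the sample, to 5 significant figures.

0.011104

R_sample = R_standard × (δ13C/1000 + 1)
R_sample = 0.011237 × (-11.83/1000 + 1) = 0.011237 × 0.988170
R_sample = 0.0111041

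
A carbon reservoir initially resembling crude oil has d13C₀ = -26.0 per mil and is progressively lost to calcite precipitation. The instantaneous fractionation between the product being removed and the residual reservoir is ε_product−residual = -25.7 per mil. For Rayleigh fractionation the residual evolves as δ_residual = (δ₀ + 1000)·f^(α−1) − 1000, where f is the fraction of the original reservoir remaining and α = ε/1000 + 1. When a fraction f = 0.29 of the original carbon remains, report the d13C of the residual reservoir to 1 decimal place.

5.5 per mil

Rayleigh residual: δ_res = (δ₀ + 1000)·f^(α−1) − 1000
α = ε/1000 + 1 = 0.97430, so α − 1 = -0.02570
f^(α−1) = 0.29^(-0.02570) = 1.032325
δ_res = (-26.0 + 1000) × 1.032325 − 1000 = 1005.484 − 1000 = 5.48 per mil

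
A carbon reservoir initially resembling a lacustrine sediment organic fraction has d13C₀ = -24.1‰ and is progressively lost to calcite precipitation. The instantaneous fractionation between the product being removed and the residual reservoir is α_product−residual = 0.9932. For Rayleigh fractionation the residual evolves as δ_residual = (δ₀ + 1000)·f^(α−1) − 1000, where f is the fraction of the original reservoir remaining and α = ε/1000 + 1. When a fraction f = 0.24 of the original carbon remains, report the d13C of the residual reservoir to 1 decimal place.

Rayleigh residual: δ_res = (δ₀ + 1000)·f^(α−1) − 1000
α − 1 = -0.00680
f^(α−1) = 0.24^(-0.00680) = 1.009752
δ_res = (-24.1 + 1000) × 1.009752 − 1000 = 985.417 − 1000 = -14.58‰

-14.6‰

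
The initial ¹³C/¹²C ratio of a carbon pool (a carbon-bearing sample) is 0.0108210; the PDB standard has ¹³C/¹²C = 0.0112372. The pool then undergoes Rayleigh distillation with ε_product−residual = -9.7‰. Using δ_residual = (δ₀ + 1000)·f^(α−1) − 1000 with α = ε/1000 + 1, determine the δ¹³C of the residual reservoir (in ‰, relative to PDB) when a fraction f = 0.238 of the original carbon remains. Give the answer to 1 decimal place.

-23.5‰

δ₀ = (0.0108210/0.0112372 − 1)×1000 = (0.962962 − 1)×1000 = -37.038‰
α − 1 = ε/1000 = -0.0097
f^(α−1) = 0.238^(-0.0097) = 1.014022
δ_res = (-37.038 + 1000) × 1.014022 − 1000 = 976.465 − 1000 = -23.54‰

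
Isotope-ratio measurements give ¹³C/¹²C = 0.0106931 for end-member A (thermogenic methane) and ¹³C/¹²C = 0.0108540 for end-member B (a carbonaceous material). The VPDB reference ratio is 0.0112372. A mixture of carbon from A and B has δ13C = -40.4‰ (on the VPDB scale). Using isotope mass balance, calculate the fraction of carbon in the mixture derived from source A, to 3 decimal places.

δ_A = (0.0106931/0.0112372 − 1)×1000 = (0.951580 − 1)×1000 = -48.420‰
δ_B = (0.0108540/0.0112372 − 1)×1000 = (0.965899 − 1)×1000 = -34.101‰
f_A = (δ_mix − δ_B)/(δ_A − δ_B) = (-40.4 − (-34.101))/(-48.420 − (-34.101))
f_A = -6.299 / -14.319 = 0.4399

0.440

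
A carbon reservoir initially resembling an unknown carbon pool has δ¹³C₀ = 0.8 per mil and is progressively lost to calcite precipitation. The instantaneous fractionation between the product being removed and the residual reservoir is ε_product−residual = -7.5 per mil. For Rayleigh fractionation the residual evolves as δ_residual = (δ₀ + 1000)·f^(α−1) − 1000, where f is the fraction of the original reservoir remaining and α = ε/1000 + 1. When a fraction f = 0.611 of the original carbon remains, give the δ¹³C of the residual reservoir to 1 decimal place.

4.5 per mil

Rayleigh residual: δ_res = (δ₀ + 1000)·f^(α−1) − 1000
α = ε/1000 + 1 = 0.99250, so α − 1 = -0.00750
f^(α−1) = 0.611^(-0.00750) = 1.003702
δ_res = (0.8 + 1000) × 1.003702 − 1000 = 1004.505 − 1000 = 4.50 per mil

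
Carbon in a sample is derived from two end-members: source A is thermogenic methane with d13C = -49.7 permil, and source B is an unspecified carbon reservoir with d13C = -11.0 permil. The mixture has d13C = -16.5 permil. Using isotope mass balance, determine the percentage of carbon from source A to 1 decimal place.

δ_mix = f_A·δ_A + (1 − f_A)·δ_B  ⇒  f_A = (δ_mix − δ_B)/(δ_A − δ_B)
f_A = (-16.5 − (-11.0)) / (-49.7 − (-11.0))
f_A = -5.5 / -38.7 = 0.1421

14.2%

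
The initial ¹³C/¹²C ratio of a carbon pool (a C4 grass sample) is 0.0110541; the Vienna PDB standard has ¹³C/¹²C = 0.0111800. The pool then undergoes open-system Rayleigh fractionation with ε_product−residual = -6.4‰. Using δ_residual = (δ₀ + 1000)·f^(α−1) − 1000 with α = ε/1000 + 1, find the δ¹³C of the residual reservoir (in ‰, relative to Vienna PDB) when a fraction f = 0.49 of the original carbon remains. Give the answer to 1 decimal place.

-6.7‰

δ₀ = (0.0110541/0.0111800 − 1)×1000 = (0.988739 − 1)×1000 = -11.261‰
α − 1 = ε/1000 = -0.0064
f^(α−1) = 0.49^(-0.0064) = 1.004576
δ_res = (-11.261 + 1000) × 1.004576 − 1000 = 993.263 − 1000 = -6.74‰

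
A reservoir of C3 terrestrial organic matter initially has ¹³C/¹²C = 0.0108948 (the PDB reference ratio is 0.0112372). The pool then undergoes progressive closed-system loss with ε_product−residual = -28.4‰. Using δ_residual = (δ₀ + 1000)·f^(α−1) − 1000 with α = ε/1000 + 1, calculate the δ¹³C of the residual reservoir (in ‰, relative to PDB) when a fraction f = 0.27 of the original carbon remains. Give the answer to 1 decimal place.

6.3‰

δ₀ = (0.0108948/0.0112372 − 1)×1000 = (0.969530 − 1)×1000 = -30.470‰
α − 1 = ε/1000 = -0.0284
f^(α−1) = 0.27^(-0.0284) = 1.037885
δ_res = (-30.470 + 1000) × 1.037885 − 1000 = 1006.260 − 1000 = 6.26‰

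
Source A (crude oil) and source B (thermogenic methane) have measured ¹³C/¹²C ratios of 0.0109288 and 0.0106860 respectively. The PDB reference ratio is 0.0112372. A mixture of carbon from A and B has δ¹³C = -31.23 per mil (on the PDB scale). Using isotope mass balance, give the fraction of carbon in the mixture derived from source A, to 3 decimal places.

0.825

δ_A = (0.0109288/0.0112372 − 1)×1000 = (0.972555 − 1)×1000 = -27.445 per mil
δ_B = (0.0106860/0.0112372 − 1)×1000 = (0.950949 − 1)×1000 = -49.051 per mil
f_A = (δ_mix − δ_B)/(δ_A − δ_B) = (-31.23 − (-49.051))/(-27.445 − (-49.051))
f_A = 17.821 / 21.607 = 0.8248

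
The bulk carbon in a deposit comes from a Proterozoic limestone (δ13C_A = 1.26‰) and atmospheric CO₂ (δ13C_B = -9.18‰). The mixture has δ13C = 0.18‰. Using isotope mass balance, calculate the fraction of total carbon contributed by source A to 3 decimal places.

δ_mix = f_A·δ_A + (1 − f_A)·δ_B  ⇒  f_A = (δ_mix − δ_B)/(δ_A − δ_B)
f_A = (0.18 − (-9.18)) / (1.26 − (-9.18))
f_A = 9.36 / 10.44 = 0.8966

0.897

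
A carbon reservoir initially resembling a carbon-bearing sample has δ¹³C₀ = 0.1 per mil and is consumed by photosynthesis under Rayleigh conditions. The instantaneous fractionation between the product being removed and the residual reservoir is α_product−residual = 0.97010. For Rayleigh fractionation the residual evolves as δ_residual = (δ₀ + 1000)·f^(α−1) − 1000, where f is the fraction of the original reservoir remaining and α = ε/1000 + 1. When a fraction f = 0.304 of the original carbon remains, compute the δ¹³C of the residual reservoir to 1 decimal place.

36.3 per mil

Rayleigh residual: δ_res = (δ₀ + 1000)·f^(α−1) − 1000
α − 1 = -0.02990
f^(α−1) = 0.304^(-0.02990) = 1.036244
δ_res = (0.1 + 1000) × 1.036244 − 1000 = 1036.348 − 1000 = 36.35 per mil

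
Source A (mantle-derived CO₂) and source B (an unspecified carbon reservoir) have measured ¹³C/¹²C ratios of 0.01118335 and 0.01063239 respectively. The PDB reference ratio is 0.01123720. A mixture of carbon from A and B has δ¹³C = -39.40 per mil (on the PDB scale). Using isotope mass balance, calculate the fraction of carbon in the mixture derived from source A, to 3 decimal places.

0.294

δ_A = (0.01118335/0.01123720 − 1)×1000 = (0.995208 − 1)×1000 = -4.792 per mil
δ_B = (0.01063239/0.01123720 − 1)×1000 = (0.946178 − 1)×1000 = -53.822 per mil
f_A = (δ_mix − δ_B)/(δ_A − δ_B) = (-39.40 − (-53.822))/(-4.792 − (-53.822))
f_A = 14.422 / 49.030 = 0.2941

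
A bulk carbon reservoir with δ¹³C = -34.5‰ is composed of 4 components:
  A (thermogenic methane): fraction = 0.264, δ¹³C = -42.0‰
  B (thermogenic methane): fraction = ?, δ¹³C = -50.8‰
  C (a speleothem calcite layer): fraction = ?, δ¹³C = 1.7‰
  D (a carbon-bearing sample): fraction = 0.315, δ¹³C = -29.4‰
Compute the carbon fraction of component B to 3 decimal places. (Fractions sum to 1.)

Let f_B and f_C be the unknown fractions; fractions sum to 1 so f_B + f_C = 0.421.
Mass balance: Σ fᵢ·δᵢ = δ_bulk ⇒ f_B·(-50.8) + f_C·(1.7) = -34.5 − (-20.349) = -14.151
Substitute f_C = 0.421 − f_B:
f_B·(-50.8 − 1.7) = -14.151 − 0.421×(1.7) = -14.867
f_B = -14.867 / -52.5 = 0.2832

0.283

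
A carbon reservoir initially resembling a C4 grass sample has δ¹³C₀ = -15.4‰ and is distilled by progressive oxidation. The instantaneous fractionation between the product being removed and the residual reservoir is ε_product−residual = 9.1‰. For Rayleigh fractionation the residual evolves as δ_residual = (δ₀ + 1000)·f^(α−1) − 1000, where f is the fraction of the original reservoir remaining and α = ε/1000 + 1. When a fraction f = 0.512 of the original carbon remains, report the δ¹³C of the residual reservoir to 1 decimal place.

-21.4‰

Rayleigh residual: δ_res = (δ₀ + 1000)·f^(α−1) − 1000
α = ε/1000 + 1 = 1.00910, so α − 1 = 0.00910
f^(α−1) = 0.512^(0.00910) = 0.993927
δ_res = (-15.4 + 1000) × 0.993927 − 1000 = 978.620 − 1000 = -21.38‰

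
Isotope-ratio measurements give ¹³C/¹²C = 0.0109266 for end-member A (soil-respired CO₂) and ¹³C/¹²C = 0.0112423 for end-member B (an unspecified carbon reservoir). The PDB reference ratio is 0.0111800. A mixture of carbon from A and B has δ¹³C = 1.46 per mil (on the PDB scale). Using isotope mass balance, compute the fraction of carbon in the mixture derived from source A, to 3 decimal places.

0.146

δ_A = (0.0109266/0.0111800 − 1)×1000 = (0.977335 − 1)×1000 = -22.665 per mil
δ_B = (0.0112423/0.0111800 − 1)×1000 = (1.005572 − 1)×1000 = 5.572 per mil
f_A = (δ_mix − δ_B)/(δ_A − δ_B) = (1.46 − (5.572))/(-22.665 − (5.572))
f_A = -4.112 / -28.238 = 0.1456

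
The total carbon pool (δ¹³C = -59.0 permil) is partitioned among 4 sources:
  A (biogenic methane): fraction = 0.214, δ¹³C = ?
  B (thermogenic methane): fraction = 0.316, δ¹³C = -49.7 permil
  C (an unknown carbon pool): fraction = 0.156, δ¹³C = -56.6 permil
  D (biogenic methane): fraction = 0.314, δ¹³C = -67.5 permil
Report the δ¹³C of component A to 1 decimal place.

Isotope mass balance: δ_bulk = Σ fᵢ·δᵢ.
-59.0 = 0.214×δ_A + 0.316×(-49.7) + 0.156×(-56.6) + 0.314×(-67.5)
0.214·δ_A = -59.0 − (-45.730) = -13.270
δ_A = -13.270 / 0.214 = -62.01 permil

-62.0 permil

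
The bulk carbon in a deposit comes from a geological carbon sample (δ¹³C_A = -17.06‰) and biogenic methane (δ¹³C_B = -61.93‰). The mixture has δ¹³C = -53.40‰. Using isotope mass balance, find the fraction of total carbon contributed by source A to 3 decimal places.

δ_mix = f_A·δ_A + (1 − f_A)·δ_B  ⇒  f_A = (δ_mix − δ_B)/(δ_A − δ_B)
f_A = (-53.40 − (-61.93)) / (-17.06 − (-61.93))
f_A = 8.53 / 44.87 = 0.1901

0.190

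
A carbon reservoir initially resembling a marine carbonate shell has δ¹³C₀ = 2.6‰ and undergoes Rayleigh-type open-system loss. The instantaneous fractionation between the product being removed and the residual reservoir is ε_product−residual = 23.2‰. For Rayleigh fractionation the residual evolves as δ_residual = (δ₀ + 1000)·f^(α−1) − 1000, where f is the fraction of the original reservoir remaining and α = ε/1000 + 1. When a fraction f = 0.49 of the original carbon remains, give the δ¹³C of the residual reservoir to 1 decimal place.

-13.9‰

Rayleigh residual: δ_res = (δ₀ + 1000)·f^(α−1) − 1000
α = ε/1000 + 1 = 1.02320, so α − 1 = 0.02320
f^(α−1) = 0.49^(0.02320) = 0.983586
δ_res = (2.6 + 1000) × 0.983586 − 1000 = 986.144 − 1000 = -13.86‰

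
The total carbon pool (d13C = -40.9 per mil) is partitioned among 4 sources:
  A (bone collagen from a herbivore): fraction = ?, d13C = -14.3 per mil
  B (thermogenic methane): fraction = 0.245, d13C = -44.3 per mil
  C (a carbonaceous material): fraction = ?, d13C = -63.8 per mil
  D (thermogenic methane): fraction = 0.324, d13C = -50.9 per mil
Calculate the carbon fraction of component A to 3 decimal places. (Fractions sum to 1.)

0.282

Let f_A and f_C be the unknown fractions; fractions sum to 1 so f_A + f_C = 0.431.
Mass balance: Σ fᵢ·δᵢ = δ_bulk ⇒ f_A·(-14.3) + f_C·(-63.8) = -40.9 − (-27.345) = -13.555
Substitute f_C = 0.431 − f_A:
f_A·(-14.3 − -63.8) = -13.555 − 0.431×(-63.8) = 13.943
f_A = 13.943 / 49.5 = 0.2817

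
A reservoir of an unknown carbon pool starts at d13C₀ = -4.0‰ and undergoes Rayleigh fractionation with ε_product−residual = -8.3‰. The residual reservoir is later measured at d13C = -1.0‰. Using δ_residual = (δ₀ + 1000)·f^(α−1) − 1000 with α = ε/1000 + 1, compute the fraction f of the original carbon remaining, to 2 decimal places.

0.70

α − 1 = ε/1000 = -0.0083
(δ_res + 1000)/(δ₀ + 1000) = (-1.0 + 1000)/(-4.0 + 1000) = 999.0/996.0 = 1.003012
f = 1.003012^(1/-0.0083) = exp(ln(1.003012)/-0.0083) = exp(0.00301/-0.0083)
f = exp(-0.3624) = 0.6960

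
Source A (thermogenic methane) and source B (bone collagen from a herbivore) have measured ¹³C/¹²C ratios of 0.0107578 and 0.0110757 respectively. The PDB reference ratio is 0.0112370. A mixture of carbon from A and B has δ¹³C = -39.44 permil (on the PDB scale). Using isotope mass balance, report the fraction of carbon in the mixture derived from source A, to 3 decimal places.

0.887

δ_A = (0.0107578/0.0112370 − 1)×1000 = (0.957355 − 1)×1000 = -42.645 permil
δ_B = (0.0110757/0.0112370 − 1)×1000 = (0.985646 − 1)×1000 = -14.354 permil
f_A = (δ_mix − δ_B)/(δ_A − δ_B) = (-39.44 − (-14.354))/(-42.645 − (-14.354))
f_A = -25.086 / -28.290 = 0.8867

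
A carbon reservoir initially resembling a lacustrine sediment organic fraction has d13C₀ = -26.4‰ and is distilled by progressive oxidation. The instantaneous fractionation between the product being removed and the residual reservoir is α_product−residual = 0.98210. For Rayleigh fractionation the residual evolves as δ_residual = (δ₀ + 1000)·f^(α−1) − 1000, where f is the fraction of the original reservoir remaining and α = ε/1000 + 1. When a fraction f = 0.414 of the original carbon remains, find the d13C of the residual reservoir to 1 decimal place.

Rayleigh residual: δ_res = (δ₀ + 1000)·f^(α−1) − 1000
α − 1 = -0.01790
f^(α−1) = 0.414^(-0.01790) = 1.015911
δ_res = (-26.4 + 1000) × 1.015911 − 1000 = 989.091 − 1000 = -10.91‰

-10.9‰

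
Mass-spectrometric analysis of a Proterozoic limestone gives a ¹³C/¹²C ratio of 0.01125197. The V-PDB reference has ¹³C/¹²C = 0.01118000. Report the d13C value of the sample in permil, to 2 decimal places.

d13C = (R_sample / R_standard − 1) × 1000
R_sample / R_standard = 0.01125197 / 0.01118000 = 1.006437
d13C = (1.006437 − 1) × 1000 = 6.437 permil

6.44 permil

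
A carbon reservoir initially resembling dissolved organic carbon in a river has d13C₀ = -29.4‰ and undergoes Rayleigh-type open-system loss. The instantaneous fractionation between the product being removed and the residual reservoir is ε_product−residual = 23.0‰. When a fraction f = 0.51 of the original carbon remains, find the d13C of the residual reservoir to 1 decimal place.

Rayleigh residual: δ_res = (δ₀ + 1000)·f^(α−1) − 1000
α = ε/1000 + 1 = 1.02300, so α − 1 = 0.02300
f^(α−1) = 0.51^(0.02300) = 0.984632
δ_res = (-29.4 + 1000) × 0.984632 − 1000 = 955.684 − 1000 = -44.32‰

-44.3‰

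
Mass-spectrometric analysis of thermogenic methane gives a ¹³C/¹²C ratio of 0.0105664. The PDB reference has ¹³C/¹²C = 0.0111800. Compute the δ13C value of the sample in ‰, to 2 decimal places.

δ13C = (R_sample / R_standard − 1) × 1000
R_sample / R_standard = 0.0105664 / 0.0111800 = 0.945116
δ13C = (0.945116 − 1) × 1000 = -54.884‰

-54.88‰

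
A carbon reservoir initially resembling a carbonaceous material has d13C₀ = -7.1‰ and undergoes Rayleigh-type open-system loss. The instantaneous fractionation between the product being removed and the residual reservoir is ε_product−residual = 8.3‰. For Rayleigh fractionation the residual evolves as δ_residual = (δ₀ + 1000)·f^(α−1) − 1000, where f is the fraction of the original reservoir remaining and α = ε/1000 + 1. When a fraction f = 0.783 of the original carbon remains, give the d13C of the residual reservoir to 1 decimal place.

Rayleigh residual: δ_res = (δ₀ + 1000)·f^(α−1) − 1000
α = ε/1000 + 1 = 1.00830, so α − 1 = 0.00830
f^(α−1) = 0.783^(0.00830) = 0.997972
δ_res = (-7.1 + 1000) × 0.997972 − 1000 = 990.886 − 1000 = -9.11‰

-9.1‰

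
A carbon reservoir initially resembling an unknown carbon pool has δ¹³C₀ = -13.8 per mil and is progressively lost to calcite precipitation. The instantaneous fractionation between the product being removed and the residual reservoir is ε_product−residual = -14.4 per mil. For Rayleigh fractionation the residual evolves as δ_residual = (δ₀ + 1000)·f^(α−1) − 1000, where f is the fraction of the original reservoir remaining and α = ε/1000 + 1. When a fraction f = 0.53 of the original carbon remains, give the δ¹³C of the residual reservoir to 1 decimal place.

Rayleigh residual: δ_res = (δ₀ + 1000)·f^(α−1) − 1000
α = ε/1000 + 1 = 0.98560, so α − 1 = -0.01440
f^(α−1) = 0.53^(-0.01440) = 1.009184
δ_res = (-13.8 + 1000) × 1.009184 − 1000 = 995.257 − 1000 = -4.74 per mil

-4.7 per mil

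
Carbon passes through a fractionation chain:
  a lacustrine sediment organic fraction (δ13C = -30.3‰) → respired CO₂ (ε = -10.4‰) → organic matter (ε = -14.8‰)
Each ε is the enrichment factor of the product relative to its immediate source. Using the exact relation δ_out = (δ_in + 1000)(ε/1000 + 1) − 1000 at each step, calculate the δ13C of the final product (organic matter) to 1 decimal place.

step 1: δ = (-30.30 + 1000)·(-10.4/1000 + 1) − 1000 = -40.38‰
step 2: δ = (-40.38 + 1000)·(-14.8/1000 + 1) − 1000 = -54.59‰

-54.6‰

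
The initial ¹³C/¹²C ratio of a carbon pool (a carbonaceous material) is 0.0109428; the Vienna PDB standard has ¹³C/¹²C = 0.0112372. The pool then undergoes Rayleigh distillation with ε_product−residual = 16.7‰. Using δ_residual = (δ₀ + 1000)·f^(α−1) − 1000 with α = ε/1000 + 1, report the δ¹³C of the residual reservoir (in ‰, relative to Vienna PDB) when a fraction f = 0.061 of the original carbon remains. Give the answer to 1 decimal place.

δ₀ = (0.0109428/0.0112372 − 1)×1000 = (0.973801 − 1)×1000 = -26.199‰
α − 1 = ε/1000 = 0.0167
f^(α−1) = 0.061^(0.0167) = 0.954366
δ_res = (-26.199 + 1000) × 0.954366 − 1000 = 929.363 − 1000 = -70.64‰

-70.6‰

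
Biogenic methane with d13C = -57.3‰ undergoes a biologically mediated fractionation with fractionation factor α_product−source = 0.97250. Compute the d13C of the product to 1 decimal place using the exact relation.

-83.2‰

δ_product = (δ_source + 1000)·α − 1000
δ_product = (-57.3 + 1000) × 0.97250 − 1000
δ_product = 916.776 − 1000 = -83.22‰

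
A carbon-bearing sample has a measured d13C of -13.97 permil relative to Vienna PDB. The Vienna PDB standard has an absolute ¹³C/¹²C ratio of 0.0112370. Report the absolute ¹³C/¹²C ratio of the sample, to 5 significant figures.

R_sample = R_standard × (d13C/1000 + 1)
R_sample = 0.0112370 × (-13.97/1000 + 1) = 0.0112370 × 0.986030
R_sample = 0.0110800

0.011080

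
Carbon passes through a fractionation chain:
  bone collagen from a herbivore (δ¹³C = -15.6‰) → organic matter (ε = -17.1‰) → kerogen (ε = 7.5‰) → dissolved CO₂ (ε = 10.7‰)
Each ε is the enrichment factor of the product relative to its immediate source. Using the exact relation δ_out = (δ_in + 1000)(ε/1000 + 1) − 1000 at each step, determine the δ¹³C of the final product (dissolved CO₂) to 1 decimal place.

-14.7‰

step 1: δ = (-15.60 + 1000)·(-17.1/1000 + 1) − 1000 = -32.43‰
step 2: δ = (-32.43 + 1000)·(7.5/1000 + 1) − 1000 = -25.18‰
step 3: δ = (-25.18 + 1000)·(10.7/1000 + 1) − 1000 = -14.75‰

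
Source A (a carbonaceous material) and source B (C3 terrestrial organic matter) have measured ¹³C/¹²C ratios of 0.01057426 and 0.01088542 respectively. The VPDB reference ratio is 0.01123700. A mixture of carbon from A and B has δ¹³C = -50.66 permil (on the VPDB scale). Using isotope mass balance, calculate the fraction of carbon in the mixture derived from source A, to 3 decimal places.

0.700

δ_A = (0.01057426/0.01123700 − 1)×1000 = (0.941022 − 1)×1000 = -58.978 permil
δ_B = (0.01088542/0.01123700 − 1)×1000 = (0.968712 − 1)×1000 = -31.288 permil
f_A = (δ_mix − δ_B)/(δ_A − δ_B) = (-50.66 − (-31.288))/(-58.978 − (-31.288))
f_A = -19.372 / -27.691 = 0.6996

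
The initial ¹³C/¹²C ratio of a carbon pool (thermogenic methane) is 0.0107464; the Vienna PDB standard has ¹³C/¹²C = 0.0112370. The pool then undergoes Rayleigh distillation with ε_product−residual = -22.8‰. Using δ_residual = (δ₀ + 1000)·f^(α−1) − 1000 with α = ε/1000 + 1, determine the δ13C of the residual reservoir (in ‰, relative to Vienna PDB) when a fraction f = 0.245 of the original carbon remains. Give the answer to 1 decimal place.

δ₀ = (0.0107464/0.0112370 − 1)×1000 = (0.956341 − 1)×1000 = -43.659‰
α − 1 = ε/1000 = -0.0228
f^(α−1) = 0.245^(-0.0228) = 1.032588
δ_res = (-43.659 + 1000) × 1.032588 − 1000 = 987.506 − 1000 = -12.49‰

-12.5‰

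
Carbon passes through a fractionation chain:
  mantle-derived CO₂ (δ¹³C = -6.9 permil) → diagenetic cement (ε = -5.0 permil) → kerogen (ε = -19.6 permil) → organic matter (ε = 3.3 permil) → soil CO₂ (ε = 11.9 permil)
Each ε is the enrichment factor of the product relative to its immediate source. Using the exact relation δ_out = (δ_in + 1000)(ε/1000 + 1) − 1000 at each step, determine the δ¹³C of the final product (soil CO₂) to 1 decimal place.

-16.5 permil

step 1: δ = (-6.90 + 1000)·(-5.0/1000 + 1) − 1000 = -11.87 permil
step 2: δ = (-11.87 + 1000)·(-19.6/1000 + 1) − 1000 = -31.23 permil
step 3: δ = (-31.23 + 1000)·(3.3/1000 + 1) − 1000 = -28.04 permil
step 4: δ = (-28.04 + 1000)·(11.9/1000 + 1) − 1000 = -16.47 permil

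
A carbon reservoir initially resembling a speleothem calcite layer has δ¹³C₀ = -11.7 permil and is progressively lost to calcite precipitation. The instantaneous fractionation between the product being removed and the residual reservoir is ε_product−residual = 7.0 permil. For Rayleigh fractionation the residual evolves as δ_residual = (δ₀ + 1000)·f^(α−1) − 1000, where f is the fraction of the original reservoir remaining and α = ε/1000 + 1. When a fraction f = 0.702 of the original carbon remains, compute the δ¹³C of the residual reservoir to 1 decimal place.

Rayleigh residual: δ_res = (δ₀ + 1000)·f^(α−1) − 1000
α = ε/1000 + 1 = 1.00700, so α − 1 = 0.00700
f^(α−1) = 0.702^(0.00700) = 0.997526
δ_res = (-11.7 + 1000) × 0.997526 − 1000 = 985.855 − 1000 = -14.14 permil

-14.1 permil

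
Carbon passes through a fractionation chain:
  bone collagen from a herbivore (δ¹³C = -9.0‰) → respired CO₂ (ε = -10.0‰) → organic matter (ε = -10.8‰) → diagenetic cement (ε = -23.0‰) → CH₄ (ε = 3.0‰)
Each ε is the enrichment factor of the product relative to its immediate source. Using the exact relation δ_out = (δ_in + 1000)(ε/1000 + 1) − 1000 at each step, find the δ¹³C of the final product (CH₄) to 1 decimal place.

-49.0‰

step 1: δ = (-9.00 + 1000)·(-10.0/1000 + 1) − 1000 = -18.91‰
step 2: δ = (-18.91 + 1000)·(-10.8/1000 + 1) − 1000 = -29.51‰
step 3: δ = (-29.51 + 1000)·(-23.0/1000 + 1) − 1000 = -51.83‰
step 4: δ = (-51.83 + 1000)·(3.0/1000 + 1) − 1000 = -48.98‰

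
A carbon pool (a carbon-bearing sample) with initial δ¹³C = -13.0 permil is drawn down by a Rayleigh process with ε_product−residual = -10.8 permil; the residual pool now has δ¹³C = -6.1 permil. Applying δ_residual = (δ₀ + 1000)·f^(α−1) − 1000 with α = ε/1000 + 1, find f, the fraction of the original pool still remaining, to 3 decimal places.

α − 1 = ε/1000 = -0.0108
(δ_res + 1000)/(δ₀ + 1000) = (-6.1 + 1000)/(-13.0 + 1000) = 993.9/987.0 = 1.006991
f = 1.006991^(1/-0.0108) = exp(ln(1.006991)/-0.0108) = exp(0.00697/-0.0108)
f = exp(-0.6451) = 0.5246

0.525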